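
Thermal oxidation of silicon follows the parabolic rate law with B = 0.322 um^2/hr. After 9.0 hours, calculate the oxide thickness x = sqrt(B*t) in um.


Step 1: Compute B*t = 0.322 * 9.0 = 2.898
Step 2: x = sqrt(2.898)
x = 1.702 um


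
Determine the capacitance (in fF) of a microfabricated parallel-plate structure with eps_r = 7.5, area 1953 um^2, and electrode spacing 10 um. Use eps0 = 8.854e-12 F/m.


Step 1: Convert area to m^2: A = 1953e-12 m^2
Step 2: Convert gap to m: d = 10e-6 m
Step 3: C = eps0 * eps_r * A / d
C = 8.854e-12 * 7.5 * 1953e-12 / 10e-6
Step 4: Convert to fF (multiply by 1e15).
C = 12.97 fF


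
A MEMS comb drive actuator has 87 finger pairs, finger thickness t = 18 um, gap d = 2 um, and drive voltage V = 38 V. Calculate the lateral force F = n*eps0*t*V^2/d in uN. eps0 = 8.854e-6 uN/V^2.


Step 1: Parameters: n=87, eps0=8.854e-6 uN/V^2, t=18 um, V=38 V, d=2 um
Step 2: V^2 = 1444
Step 3: F = 87 * 8.854e-6 * 18 * 1444 / 2
F = 10.011 uN


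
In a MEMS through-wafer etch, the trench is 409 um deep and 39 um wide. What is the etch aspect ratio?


Step 1: AR = depth / width
Step 2: AR = 409 / 39
AR = 10.5


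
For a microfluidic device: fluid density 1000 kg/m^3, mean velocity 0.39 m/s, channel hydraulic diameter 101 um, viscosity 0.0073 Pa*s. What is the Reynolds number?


Step 1: Convert Dh to meters: Dh = 101e-6 m
Step 2: Re = rho * v * Dh / mu
Re = 1000 * 0.39 * 101e-6 / 0.0073
Re = 5.396


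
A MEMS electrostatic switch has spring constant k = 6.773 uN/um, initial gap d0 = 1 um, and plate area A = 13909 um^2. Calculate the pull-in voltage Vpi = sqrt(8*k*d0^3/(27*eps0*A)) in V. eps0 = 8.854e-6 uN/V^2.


Step 1: Compute numerator: 8 * k * d0^3 = 8 * 6.773 * 1^3 = 54.184
Step 2: Compute denominator: 27 * eps0 * A = 27 * 8.854e-6 * 13909 = 3.325058
Step 3: Vpi = sqrt(54.184 / 3.325058)
Vpi = 4.04 V


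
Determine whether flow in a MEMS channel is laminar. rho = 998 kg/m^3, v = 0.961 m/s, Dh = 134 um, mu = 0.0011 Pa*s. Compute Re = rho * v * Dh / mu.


Step 1: Convert Dh to meters: Dh = 134e-6 m
Step 2: Re = rho * v * Dh / mu
Re = 998 * 0.961 * 134e-6 / 0.0011
Re = 116.833
Since Re = 116.833 is below ~2300, the flow is laminar.


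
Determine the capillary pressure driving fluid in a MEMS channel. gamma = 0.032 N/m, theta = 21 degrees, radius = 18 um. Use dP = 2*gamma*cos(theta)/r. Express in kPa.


Step 1: cos(21 deg) = 0.9336
Step 2: Convert r to m: r = 18e-6 m
Step 3: dP = 2 * 0.032 * 0.9336 / 18e-6 = 3319.5 Pa
Step 4: Convert Pa to kPa (divide by 1000).
dP = 3.32 kPa


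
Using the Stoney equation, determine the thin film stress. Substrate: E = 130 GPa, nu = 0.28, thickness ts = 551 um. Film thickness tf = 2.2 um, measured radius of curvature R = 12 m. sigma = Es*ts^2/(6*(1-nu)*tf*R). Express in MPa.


Step 1: Compute numerator: Es * ts^2 = 130 * 551^2 = 39468130 (GPa*um^2)
Step 2: Compute denominator (R in um): 6*(1-nu)*tf*R = 6*0.72*2.2*12e6 = 114048000.0 (um^2)
Step 3: sigma (GPa) = 39468130 / 114048000.0 = 3.46066e-01 GPa
Step 4: Convert to MPa (x1000): sigma = 346.1 MPa


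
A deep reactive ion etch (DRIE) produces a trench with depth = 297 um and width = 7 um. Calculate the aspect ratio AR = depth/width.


Step 1: AR = depth / width
Step 2: AR = 297 / 7
AR = 42.4


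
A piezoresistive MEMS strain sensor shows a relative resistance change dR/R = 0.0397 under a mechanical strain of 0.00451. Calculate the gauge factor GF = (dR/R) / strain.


Step 1: Identify values.
dR/R = 0.0397, strain = 0.00451
Step 2: GF = (dR/R) / strain = 0.0397 / 0.00451
GF = 8.8


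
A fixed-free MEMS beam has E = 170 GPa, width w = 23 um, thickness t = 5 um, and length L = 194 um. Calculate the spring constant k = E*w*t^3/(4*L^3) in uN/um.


Step 1: Convert E to consistent units (1 GPa = 1000 uN/um^2).
E = 170 GPa = 170000 uN/um^2
Step 2: Compute t^3 = 5^3 = 125
Step 3: Compute L^3 = 194^3 = 7301384
Step 4: k = 170000 * 23 * 125 / (4 * 7301384)
k = 16.7348 uN/um


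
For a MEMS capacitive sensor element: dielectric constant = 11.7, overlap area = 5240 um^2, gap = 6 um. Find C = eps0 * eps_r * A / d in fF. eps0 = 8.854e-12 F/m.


Step 1: Convert area to m^2: A = 5240e-12 m^2
Step 2: Convert gap to m: d = 6e-6 m
Step 3: C = eps0 * eps_r * A / d
C = 8.854e-12 * 11.7 * 5240e-12 / 6e-6
Step 4: Convert to fF (multiply by 1e15).
C = 90.47 fF


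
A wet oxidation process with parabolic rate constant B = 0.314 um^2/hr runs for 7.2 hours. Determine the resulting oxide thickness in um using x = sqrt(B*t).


Step 1: Compute B*t = 0.314 * 7.2 = 2.2608
Step 2: x = sqrt(2.2608)
x = 1.504 um


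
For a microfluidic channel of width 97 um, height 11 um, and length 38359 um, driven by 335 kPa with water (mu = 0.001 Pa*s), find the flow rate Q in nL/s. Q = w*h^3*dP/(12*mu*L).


Step 1: Convert all dimensions to SI (meters).
w = 97e-6 m, h = 11e-6 m, L = 38359e-6 m, dP = 335e3 Pa
Step 2: Q = w * h^3 * dP / (12 * mu * L)
Q = 97e-6 * (11e-6)^3 * 335e3 / (12 * 0.001 * 38359e-6) = 9.396066e-11 m^3/s
Step 3: Convert Q from m^3/s to nL/s (1 m^3 = 1e12 nL, so multiply by 1e12).
Q = 93.961 nL/s


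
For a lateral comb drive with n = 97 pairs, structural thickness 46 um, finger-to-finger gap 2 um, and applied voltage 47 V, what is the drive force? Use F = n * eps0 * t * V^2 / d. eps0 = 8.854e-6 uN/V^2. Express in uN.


Step 1: Parameters: n=97, eps0=8.854e-6 uN/V^2, t=46 um, V=47 V, d=2 um
Step 2: V^2 = 2209
Step 3: F = 97 * 8.854e-6 * 46 * 2209 / 2
F = 43.635 uN


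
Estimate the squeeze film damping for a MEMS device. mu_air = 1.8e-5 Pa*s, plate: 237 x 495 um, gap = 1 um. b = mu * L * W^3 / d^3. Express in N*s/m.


Step 1: Convert to SI.
L = 237e-6 m, W = 495e-6 m, d = 1e-6 m
Step 2: W^3 = (495e-6)^3 = 1.21e-10 m^3
Step 3: d^3 = (1e-6)^3 = 1.00e-18 m^3
Step 4: b = 1.8e-5 * 237e-6 * 1.21e-10 / 1.00e-18
b = 5.17e-01 N*s/m


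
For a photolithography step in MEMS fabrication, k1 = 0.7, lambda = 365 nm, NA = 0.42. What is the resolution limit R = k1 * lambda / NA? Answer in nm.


Step 1: Identify values: k1 = 0.7, lambda = 365 nm, NA = 0.42
Step 2: R = k1 * lambda / NA
R = 0.7 * 365 / 0.42
R = 608.3 nm


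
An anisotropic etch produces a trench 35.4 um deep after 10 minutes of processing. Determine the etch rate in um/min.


Step 1: Etch rate = depth / time
Step 2: rate = 35.4 / 10
rate = 3.54 um/min


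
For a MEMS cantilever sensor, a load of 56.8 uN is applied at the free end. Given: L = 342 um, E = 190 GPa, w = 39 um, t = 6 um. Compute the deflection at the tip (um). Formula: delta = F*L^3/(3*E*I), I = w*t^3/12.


Step 1: Calculate the second moment of area.
I = w * t^3 / 12 = 39 * 6^3 / 12 = 702.0 um^4
Step 2: Convert E to consistent units (1 GPa = 1000 uN/um^2).
E = 190 GPa = 190000 uN/um^2
Step 3: Calculate tip deflection.
delta = F * L^3 / (3 * E * I)
delta = 56.8 * 342^3 / (3 * 190000 * 702.0)
delta = 5.6783 um


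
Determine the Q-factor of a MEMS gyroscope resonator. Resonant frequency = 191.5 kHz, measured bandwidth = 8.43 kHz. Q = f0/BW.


Step 1: Q = f0 / bandwidth
Step 2: Q = 191.5 / 8.43
Q = 22.7


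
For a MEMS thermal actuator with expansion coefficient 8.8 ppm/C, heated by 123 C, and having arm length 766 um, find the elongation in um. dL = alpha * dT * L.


Step 1: Convert CTE: alpha = 8.8 ppm/C = 8.8e-6 /C
Step 2: dL = 8.8e-6 * 123 * 766
dL = 0.8291 um


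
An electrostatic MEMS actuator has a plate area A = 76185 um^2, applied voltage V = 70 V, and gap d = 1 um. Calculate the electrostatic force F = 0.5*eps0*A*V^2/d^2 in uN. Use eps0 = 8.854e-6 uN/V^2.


Step 1: Identify parameters.
eps0 = 8.854e-6 uN/V^2, A = 76185 um^2, V = 70 V, d = 1 um
Step 2: Compute V^2 = 70^2 = 4900
Step 3: Compute d^2 = 1^2 = 1
Step 4: F = 0.5 * 8.854e-6 * 76185 * 4900 / 1
F = 1652.628 uN


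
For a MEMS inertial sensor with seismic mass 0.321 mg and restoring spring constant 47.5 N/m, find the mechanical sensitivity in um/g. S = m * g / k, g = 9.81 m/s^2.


Step 1: Convert mass: m = 0.321 mg = 3.21e-07 kg
Step 2: S = m * g / k = 3.21e-07 * 9.81 / 47.5
Step 3: S = 6.63e-08 m/g
Step 4: Convert to um/g: S = 0.066 um/g


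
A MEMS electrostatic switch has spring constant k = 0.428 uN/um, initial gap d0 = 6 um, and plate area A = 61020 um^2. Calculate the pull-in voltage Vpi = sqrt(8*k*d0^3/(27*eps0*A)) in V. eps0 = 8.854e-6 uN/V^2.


Step 1: Compute numerator: 8 * k * d0^3 = 8 * 0.428 * 6^3 = 739.584
Step 2: Compute denominator: 27 * eps0 * A = 27 * 8.854e-6 * 61020 = 14.587319
Step 3: Vpi = sqrt(739.584 / 14.587319)
Vpi = 7.12 V


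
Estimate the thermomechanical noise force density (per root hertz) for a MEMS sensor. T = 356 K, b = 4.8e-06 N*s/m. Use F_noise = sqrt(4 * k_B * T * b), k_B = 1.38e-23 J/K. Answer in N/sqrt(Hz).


Step 1: Compute 4 * k_B * T * b
= 4 * 1.38e-23 * 356 * 4.8e-06
= 9.4326e-26 N^2/Hz
Step 2: F_noise = sqrt(9.4326e-26)
F_noise = 3.07e-13 N/sqrt(Hz)


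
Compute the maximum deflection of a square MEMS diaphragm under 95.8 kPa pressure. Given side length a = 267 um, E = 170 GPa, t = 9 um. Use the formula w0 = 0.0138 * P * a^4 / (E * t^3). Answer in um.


Step 1: Convert pressure to compatible units (E is in GPa, so P in GPa).
P = 95.8 kPa = 95.8e-6 GPa
Step 2: Compute numerator: 0.0138 * P * a^4.
a^4 = 267^4 = 5082121521
numerator = 0.0138 * 95.8e-6 * 5082121521 = 6.7188e+03
Step 3: Compute denominator: E * t^3 = 170 * 9^3 = 123930
Step 4: w0 = numerator / denominator = 6.7188e+03 / 123930 = 0.0542 um


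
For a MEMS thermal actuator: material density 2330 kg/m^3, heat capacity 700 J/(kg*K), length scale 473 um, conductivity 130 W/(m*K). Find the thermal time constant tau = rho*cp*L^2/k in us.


Step 1: Convert L to m: L = 473e-6 m
Step 2: L^2 = (473e-6)^2 = 2.23729e-07 m^2
Step 3: tau = 2330 * 700 * 2.23729e-07 / 130 = 2.80693845e-03 s
Step 4: Convert to microseconds (multiply by 1e6).
tau = 2806.938 us


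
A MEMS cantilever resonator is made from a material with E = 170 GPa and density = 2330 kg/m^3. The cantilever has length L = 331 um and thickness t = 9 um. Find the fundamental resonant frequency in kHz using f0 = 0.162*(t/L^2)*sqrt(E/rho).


Step 1: Convert units to SI.
t_SI = 9e-6 m, L_SI = 331e-6 m
Step 2: Calculate sqrt(E/rho).
sqrt(170e9 / 2330) = 8541.74 m/s
Step 3: Compute f0.
f0 = 0.162 * 9e-6 / (331e-6)^2 * 8541.74 = 113670.5 Hz = 113.67 kHz


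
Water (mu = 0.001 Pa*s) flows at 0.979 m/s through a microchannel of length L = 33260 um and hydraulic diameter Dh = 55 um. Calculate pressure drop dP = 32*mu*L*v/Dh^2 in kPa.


Step 1: Convert to SI: L = 33260e-6 m, Dh = 55e-6 m
Step 2: dP = 32 * 0.001 * 33260e-6 * 0.979 / (55e-6)^2
Step 3: dP = 344452.65 Pa
Step 4: Convert to kPa: dP = 344.45 kPa


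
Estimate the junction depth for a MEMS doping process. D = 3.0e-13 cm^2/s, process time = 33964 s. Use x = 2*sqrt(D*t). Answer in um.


Step 1: Compute D*t = 3.0e-13 * 33964 = 1.01892e-08 cm^2
Step 2: sqrt(D*t) = 1.00942e-04 cm
Step 3: x = 2 * 1.00942e-04 cm = 2.01884e-04 cm
Step 4: Convert to um (1 cm = 1e4 um): x = 2.019 um


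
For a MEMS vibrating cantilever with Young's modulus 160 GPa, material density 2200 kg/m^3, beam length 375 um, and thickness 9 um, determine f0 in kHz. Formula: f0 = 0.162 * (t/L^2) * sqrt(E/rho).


Step 1: Convert units to SI.
t_SI = 9e-6 m, L_SI = 375e-6 m
Step 2: Calculate sqrt(E/rho).
sqrt(160e9 / 2200) = 8528.03 m/s
Step 3: Compute f0.
f0 = 0.162 * 9e-6 / (375e-6)^2 * 8528.03 = 88418.6 Hz = 88.42 kHz


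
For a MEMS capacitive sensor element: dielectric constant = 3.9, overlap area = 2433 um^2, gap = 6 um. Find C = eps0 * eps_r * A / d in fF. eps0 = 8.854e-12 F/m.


Step 1: Convert area to m^2: A = 2433e-12 m^2
Step 2: Convert gap to m: d = 6e-6 m
Step 3: C = eps0 * eps_r * A / d
C = 8.854e-12 * 3.9 * 2433e-12 / 6e-6
Step 4: Convert to fF (multiply by 1e15).
C = 14.0 fF


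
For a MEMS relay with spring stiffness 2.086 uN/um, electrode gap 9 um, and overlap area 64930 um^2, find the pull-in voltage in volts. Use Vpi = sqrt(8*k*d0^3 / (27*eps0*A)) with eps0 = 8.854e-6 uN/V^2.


Step 1: Compute numerator: 8 * k * d0^3 = 8 * 2.086 * 9^3 = 12165.552
Step 2: Compute denominator: 27 * eps0 * A = 27 * 8.854e-6 * 64930 = 15.522036
Step 3: Vpi = sqrt(12165.552 / 15.522036)
Vpi = 28.0 V


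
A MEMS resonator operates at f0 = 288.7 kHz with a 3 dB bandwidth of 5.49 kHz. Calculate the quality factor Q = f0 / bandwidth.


Step 1: Q = f0 / bandwidth
Step 2: Q = 288.7 / 5.49
Q = 52.6


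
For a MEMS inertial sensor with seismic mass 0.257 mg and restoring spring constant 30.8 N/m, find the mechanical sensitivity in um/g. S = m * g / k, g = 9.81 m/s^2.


Step 1: Convert mass: m = 0.257 mg = 2.57e-07 kg
Step 2: S = m * g / k = 2.57e-07 * 9.81 / 30.8
Step 3: S = 8.19e-08 m/g
Step 4: Convert to um/g: S = 0.082 um/g


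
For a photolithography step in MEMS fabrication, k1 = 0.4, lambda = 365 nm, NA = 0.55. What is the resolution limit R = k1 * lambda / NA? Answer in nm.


Step 1: Identify values: k1 = 0.4, lambda = 365 nm, NA = 0.55
Step 2: R = k1 * lambda / NA
R = 0.4 * 365 / 0.55
R = 265.5 nm


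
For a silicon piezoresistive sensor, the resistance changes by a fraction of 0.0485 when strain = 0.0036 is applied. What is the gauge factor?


Step 1: Identify values.
dR/R = 0.0485, strain = 0.0036
Step 2: GF = (dR/R) / strain = 0.0485 / 0.0036
GF = 13.5


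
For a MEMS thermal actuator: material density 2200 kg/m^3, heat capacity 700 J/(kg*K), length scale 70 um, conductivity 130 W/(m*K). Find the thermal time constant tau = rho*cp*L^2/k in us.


Step 1: Convert L to m: L = 70e-6 m
Step 2: L^2 = (70e-6)^2 = 4.9e-09 m^2
Step 3: tau = 2200 * 700 * 4.9e-09 / 130 = 5.804615e-05 s
Step 4: Convert to microseconds (multiply by 1e6).
tau = 58.046 us


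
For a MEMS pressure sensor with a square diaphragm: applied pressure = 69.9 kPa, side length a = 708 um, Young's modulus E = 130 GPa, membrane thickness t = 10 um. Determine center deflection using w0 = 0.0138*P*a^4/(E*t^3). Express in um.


Step 1: Convert pressure to compatible units (E is in GPa, so P in GPa).
P = 69.9 kPa = 69.9e-6 GPa
Step 2: Compute numerator: 0.0138 * P * a^4.
a^4 = 708^4 = 251265597696
numerator = 0.0138 * 69.9e-6 * 251265597696 = 2.423758e+05
Step 3: Compute denominator: E * t^3 = 130 * 10^3 = 130000
Step 4: w0 = numerator / denominator = 2.423758e+05 / 130000 = 1.8644 um


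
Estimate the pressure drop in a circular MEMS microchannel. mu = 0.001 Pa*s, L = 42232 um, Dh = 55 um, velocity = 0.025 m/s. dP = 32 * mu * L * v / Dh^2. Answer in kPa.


Step 1: Convert to SI: L = 42232e-6 m, Dh = 55e-6 m
Step 2: dP = 32 * 0.001 * 42232e-6 * 0.025 / (55e-6)^2
Step 3: dP = 11168.79 Pa
Step 4: Convert to kPa: dP = 11.17 kPa


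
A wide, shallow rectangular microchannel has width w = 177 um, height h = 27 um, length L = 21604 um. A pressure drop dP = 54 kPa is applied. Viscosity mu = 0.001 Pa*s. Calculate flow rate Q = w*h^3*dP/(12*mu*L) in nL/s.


Step 1: Convert all dimensions to SI (meters).
w = 177e-6 m, h = 27e-6 m, L = 21604e-6 m, dP = 54e3 Pa
Step 2: Q = w * h^3 * dP / (12 * mu * L)
Q = 177e-6 * (27e-6)^3 * 54e3 / (12 * 0.001 * 21604e-6) = 7.2567624e-10 m^3/s
Step 3: Convert Q from m^3/s to nL/s (1 m^3 = 1e12 nL, so multiply by 1e12).
Q = 725.676 nL/s


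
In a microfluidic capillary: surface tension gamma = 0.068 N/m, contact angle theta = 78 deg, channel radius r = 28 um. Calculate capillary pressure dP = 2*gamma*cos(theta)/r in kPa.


Step 1: cos(78 deg) = 0.2079
Step 2: Convert r to m: r = 28e-6 m
Step 3: dP = 2 * 0.068 * 0.2079 / 28e-6 = 1009.8 Pa
Step 4: Convert Pa to kPa (divide by 1000).
dP = 1.01 kPa


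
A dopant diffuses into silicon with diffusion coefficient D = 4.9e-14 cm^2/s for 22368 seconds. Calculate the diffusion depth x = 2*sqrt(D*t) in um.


Step 1: Compute D*t = 4.9e-14 * 22368 = 1.096032e-09 cm^2
Step 2: sqrt(D*t) = 3.3106e-05 cm
Step 3: x = 2 * 3.3106e-05 cm = 6.6212e-05 cm
Step 4: Convert to um (1 cm = 1e4 um): x = 0.662 um


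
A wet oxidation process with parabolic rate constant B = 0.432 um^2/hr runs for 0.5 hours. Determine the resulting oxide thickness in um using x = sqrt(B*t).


Step 1: Compute B*t = 0.432 * 0.5 = 0.216
Step 2: x = sqrt(0.216)
x = 0.465 um


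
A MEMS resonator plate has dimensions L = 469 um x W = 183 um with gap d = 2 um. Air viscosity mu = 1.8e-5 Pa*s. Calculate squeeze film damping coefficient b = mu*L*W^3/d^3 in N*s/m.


Step 1: Convert to SI.
L = 469e-6 m, W = 183e-6 m, d = 2e-6 m
Step 2: W^3 = (183e-6)^3 = 6.13e-12 m^3
Step 3: d^3 = (2e-6)^3 = 8.00e-18 m^3
Step 4: b = 1.8e-5 * 469e-6 * 6.13e-12 / 8.00e-18
b = 6.47e-03 N*s/m


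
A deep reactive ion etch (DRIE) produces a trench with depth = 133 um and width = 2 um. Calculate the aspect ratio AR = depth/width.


Step 1: AR = depth / width
Step 2: AR = 133 / 2
AR = 66.5


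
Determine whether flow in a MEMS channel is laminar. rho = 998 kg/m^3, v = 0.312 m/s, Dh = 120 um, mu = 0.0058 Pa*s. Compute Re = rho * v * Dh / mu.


Step 1: Convert Dh to meters: Dh = 120e-6 m
Step 2: Re = rho * v * Dh / mu
Re = 998 * 0.312 * 120e-6 / 0.0058
Re = 6.442
Since Re = 6.442 is below ~2300, the flow is laminar.


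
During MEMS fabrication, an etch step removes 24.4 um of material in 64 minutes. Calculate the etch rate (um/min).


Step 1: Etch rate = depth / time
Step 2: rate = 24.4 / 64
rate = 0.381 um/min


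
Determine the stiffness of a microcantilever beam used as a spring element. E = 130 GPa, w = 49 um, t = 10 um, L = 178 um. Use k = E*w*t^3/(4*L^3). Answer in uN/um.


Step 1: Convert E to consistent units (1 GPa = 1000 uN/um^2).
E = 130 GPa = 130000 uN/um^2
Step 2: Compute t^3 = 10^3 = 1000
Step 3: Compute L^3 = 178^3 = 5639752
Step 4: k = 130000 * 49 * 1000 / (4 * 5639752)
k = 282.3706 uN/um


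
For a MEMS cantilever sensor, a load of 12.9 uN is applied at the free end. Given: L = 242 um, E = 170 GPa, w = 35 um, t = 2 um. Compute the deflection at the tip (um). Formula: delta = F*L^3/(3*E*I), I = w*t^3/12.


Step 1: Calculate the second moment of area.
I = w * t^3 / 12 = 35 * 2^3 / 12 = 23.3333 um^4
Step 2: Convert E to consistent units (1 GPa = 1000 uN/um^2).
E = 170 GPa = 170000 uN/um^2
Step 3: Calculate tip deflection.
delta = F * L^3 / (3 * E * I)
delta = 12.9 * 242^3 / (3 * 170000 * 23.3333)
delta = 15.3635 um


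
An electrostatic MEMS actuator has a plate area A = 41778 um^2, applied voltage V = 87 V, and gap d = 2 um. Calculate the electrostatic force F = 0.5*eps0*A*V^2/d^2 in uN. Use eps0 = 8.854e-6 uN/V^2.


Step 1: Identify parameters.
eps0 = 8.854e-6 uN/V^2, A = 41778 um^2, V = 87 V, d = 2 um
Step 2: Compute V^2 = 87^2 = 7569
Step 3: Compute d^2 = 2^2 = 4
Step 4: F = 0.5 * 8.854e-6 * 41778 * 7569 / 4
F = 349.974 uN


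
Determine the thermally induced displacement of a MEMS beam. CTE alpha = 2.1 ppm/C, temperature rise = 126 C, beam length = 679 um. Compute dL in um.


Step 1: Convert CTE: alpha = 2.1 ppm/C = 2.1e-6 /C
Step 2: dL = 2.1e-6 * 126 * 679
dL = 0.1797 um


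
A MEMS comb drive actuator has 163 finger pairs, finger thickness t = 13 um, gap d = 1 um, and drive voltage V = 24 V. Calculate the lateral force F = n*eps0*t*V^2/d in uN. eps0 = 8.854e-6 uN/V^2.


Step 1: Parameters: n=163, eps0=8.854e-6 uN/V^2, t=13 um, V=24 V, d=1 um
Step 2: V^2 = 576
Step 3: F = 163 * 8.854e-6 * 13 * 576 / 1
F = 10.807 uN


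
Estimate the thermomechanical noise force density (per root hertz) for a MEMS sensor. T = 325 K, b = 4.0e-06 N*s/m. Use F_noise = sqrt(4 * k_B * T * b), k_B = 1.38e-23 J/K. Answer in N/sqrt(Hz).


Step 1: Compute 4 * k_B * T * b
= 4 * 1.38e-23 * 325 * 4.0e-06
= 7.1760e-26 N^2/Hz
Step 2: F_noise = sqrt(7.1760e-26)
F_noise = 2.68e-13 N/sqrt(Hz)


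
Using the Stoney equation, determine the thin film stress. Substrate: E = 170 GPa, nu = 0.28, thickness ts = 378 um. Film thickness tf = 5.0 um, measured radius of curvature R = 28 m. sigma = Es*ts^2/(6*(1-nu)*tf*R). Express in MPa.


Step 1: Compute numerator: Es * ts^2 = 170 * 378^2 = 24290280 (GPa*um^2)
Step 2: Compute denominator (R in um): 6*(1-nu)*tf*R = 6*0.72*5.0*28e6 = 604800000.0 (um^2)
Step 3: sigma (GPa) = 24290280 / 604800000.0 = 4.0162e-02 GPa
Step 4: Convert to MPa (x1000): sigma = 40.2 MPa


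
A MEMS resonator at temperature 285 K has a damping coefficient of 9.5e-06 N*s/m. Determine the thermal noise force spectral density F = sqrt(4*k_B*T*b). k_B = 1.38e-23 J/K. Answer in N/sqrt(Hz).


Step 1: Compute 4 * k_B * T * b
= 4 * 1.38e-23 * 285 * 9.5e-06
= 1.4945e-25 N^2/Hz
Step 2: F_noise = sqrt(1.4945e-25)
F_noise = 3.87e-13 N/sqrt(Hz)


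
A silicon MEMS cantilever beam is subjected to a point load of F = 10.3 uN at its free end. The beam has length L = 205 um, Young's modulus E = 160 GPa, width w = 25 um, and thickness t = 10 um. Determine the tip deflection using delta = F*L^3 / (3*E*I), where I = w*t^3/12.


Step 1: Calculate the second moment of area.
I = w * t^3 / 12 = 25 * 10^3 / 12 = 2083.3333 um^4
Step 2: Convert E to consistent units (1 GPa = 1000 uN/um^2).
E = 160 GPa = 160000 uN/um^2
Step 3: Calculate tip deflection.
delta = F * L^3 / (3 * E * I)
delta = 10.3 * 205^3 / (3 * 160000 * 2083.3333)
delta = 0.0887 um


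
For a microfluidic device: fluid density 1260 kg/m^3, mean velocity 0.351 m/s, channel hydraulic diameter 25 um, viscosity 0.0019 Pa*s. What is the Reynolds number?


Step 1: Convert Dh to meters: Dh = 25e-6 m
Step 2: Re = rho * v * Dh / mu
Re = 1260 * 0.351 * 25e-6 / 0.0019
Re = 5.819


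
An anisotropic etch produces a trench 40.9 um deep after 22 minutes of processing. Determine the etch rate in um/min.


Step 1: Etch rate = depth / time
Step 2: rate = 40.9 / 22
rate = 1.859 um/min


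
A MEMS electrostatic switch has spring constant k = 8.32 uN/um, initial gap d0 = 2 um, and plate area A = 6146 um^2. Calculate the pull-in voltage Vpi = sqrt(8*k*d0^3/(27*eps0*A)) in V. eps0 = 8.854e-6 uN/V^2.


Step 1: Compute numerator: 8 * k * d0^3 = 8 * 8.32 * 2^3 = 532.48
Step 2: Compute denominator: 27 * eps0 * A = 27 * 8.854e-6 * 6146 = 1.46925
Step 3: Vpi = sqrt(532.48 / 1.46925)
Vpi = 19.04 V


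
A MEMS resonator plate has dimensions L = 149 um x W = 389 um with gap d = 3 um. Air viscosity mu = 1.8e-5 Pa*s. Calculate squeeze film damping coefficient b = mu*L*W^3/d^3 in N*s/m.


Step 1: Convert to SI.
L = 149e-6 m, W = 389e-6 m, d = 3e-6 m
Step 2: W^3 = (389e-6)^3 = 5.89e-11 m^3
Step 3: d^3 = (3e-6)^3 = 2.70e-17 m^3
Step 4: b = 1.8e-5 * 149e-6 * 5.89e-11 / 2.70e-17
b = 5.85e-03 N*s/m


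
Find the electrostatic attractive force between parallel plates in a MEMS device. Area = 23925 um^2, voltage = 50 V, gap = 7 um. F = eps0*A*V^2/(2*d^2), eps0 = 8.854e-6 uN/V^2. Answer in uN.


Step 1: Identify parameters.
eps0 = 8.854e-6 uN/V^2, A = 23925 um^2, V = 50 V, d = 7 um
Step 2: Compute V^2 = 50^2 = 2500
Step 3: Compute d^2 = 7^2 = 49
Step 4: F = 0.5 * 8.854e-6 * 23925 * 2500 / 49
F = 5.404 uN


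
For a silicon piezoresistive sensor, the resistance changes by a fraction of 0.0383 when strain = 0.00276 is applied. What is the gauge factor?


Step 1: Identify values.
dR/R = 0.0383, strain = 0.00276
Step 2: GF = (dR/R) / strain = 0.0383 / 0.00276
GF = 13.9


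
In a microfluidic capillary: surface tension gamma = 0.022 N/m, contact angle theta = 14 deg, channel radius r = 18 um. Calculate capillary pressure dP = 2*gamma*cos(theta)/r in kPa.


Step 1: cos(14 deg) = 0.9703
Step 2: Convert r to m: r = 18e-6 m
Step 3: dP = 2 * 0.022 * 0.9703 / 18e-6 = 2371.8 Pa
Step 4: Convert Pa to kPa (divide by 1000).
dP = 2.37 kPa


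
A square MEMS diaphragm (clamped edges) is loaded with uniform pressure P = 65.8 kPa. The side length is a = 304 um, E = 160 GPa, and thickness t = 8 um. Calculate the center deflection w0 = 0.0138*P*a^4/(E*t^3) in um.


Step 1: Convert pressure to compatible units (E is in GPa, so P in GPa).
P = 65.8 kPa = 65.8e-6 GPa
Step 2: Compute numerator: 0.0138 * P * a^4.
a^4 = 304^4 = 8540717056
numerator = 0.0138 * 65.8e-6 * 8540717056 = 7.7553e+03
Step 3: Compute denominator: E * t^3 = 160 * 8^3 = 81920
Step 4: w0 = numerator / denominator = 7.7553e+03 / 81920 = 0.0947 um


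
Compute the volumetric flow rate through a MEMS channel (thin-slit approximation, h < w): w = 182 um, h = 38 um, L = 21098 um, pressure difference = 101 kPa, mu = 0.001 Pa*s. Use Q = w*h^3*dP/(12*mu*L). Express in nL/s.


Step 1: Convert all dimensions to SI (meters).
w = 182e-6 m, h = 38e-6 m, L = 21098e-6 m, dP = 101e3 Pa
Step 2: Q = w * h^3 * dP / (12 * mu * L)
Q = 182e-6 * (38e-6)^3 * 101e3 / (12 * 0.001 * 21098e-6) = 3.98401548e-09 m^3/s
Step 3: Convert Q from m^3/s to nL/s (1 m^3 = 1e12 nL, so multiply by 1e12).
Q = 3984.015 nL/s


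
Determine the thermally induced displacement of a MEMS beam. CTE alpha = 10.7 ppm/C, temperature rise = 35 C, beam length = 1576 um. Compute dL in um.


Step 1: Convert CTE: alpha = 10.7 ppm/C = 10.7e-6 /C
Step 2: dL = 10.7e-6 * 35 * 1576
dL = 0.5902 um


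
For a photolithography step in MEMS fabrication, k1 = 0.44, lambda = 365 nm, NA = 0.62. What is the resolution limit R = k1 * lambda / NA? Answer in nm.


Step 1: Identify values: k1 = 0.44, lambda = 365 nm, NA = 0.62
Step 2: R = k1 * lambda / NA
R = 0.44 * 365 / 0.62
R = 259.0 nm


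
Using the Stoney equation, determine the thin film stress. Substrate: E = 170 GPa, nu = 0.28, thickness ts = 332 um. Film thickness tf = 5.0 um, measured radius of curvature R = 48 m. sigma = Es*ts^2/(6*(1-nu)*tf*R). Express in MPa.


Step 1: Compute numerator: Es * ts^2 = 170 * 332^2 = 18738080 (GPa*um^2)
Step 2: Compute denominator (R in um): 6*(1-nu)*tf*R = 6*0.72*5.0*48e6 = 1036800000.0 (um^2)
Step 3: sigma (GPa) = 18738080 / 1036800000.0 = 1.8073e-02 GPa
Step 4: Convert to MPa (x1000): sigma = 18.1 MPa


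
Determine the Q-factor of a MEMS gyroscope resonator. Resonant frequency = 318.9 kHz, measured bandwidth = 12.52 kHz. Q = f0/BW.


Step 1: Q = f0 / bandwidth
Step 2: Q = 318.9 / 12.52
Q = 25.5


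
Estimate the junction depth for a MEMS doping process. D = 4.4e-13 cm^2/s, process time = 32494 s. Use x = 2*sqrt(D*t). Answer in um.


Step 1: Compute D*t = 4.4e-13 * 32494 = 1.429736e-08 cm^2
Step 2: sqrt(D*t) = 1.19572e-04 cm
Step 3: x = 2 * 1.19572e-04 cm = 2.39144e-04 cm
Step 4: Convert to um (1 cm = 1e4 um): x = 2.391 um


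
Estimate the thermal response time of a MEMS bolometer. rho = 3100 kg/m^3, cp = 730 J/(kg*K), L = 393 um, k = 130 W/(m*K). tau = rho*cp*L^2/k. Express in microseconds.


Step 1: Convert L to m: L = 393e-6 m
Step 2: L^2 = (393e-6)^2 = 1.54449e-07 m^2
Step 3: tau = 3100 * 730 * 1.54449e-07 / 130 = 2.68860067e-03 s
Step 4: Convert to microseconds (multiply by 1e6).
tau = 2688.601 us


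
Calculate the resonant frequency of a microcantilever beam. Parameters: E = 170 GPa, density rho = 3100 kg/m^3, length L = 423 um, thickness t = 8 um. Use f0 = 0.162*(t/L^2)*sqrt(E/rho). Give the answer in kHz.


Step 1: Convert units to SI.
t_SI = 8e-6 m, L_SI = 423e-6 m
Step 2: Calculate sqrt(E/rho).
sqrt(170e9 / 3100) = 7405.32 m/s
Step 3: Compute f0.
f0 = 0.162 * 8e-6 / (423e-6)^2 * 7405.32 = 53637.4 Hz = 53.64 kHz


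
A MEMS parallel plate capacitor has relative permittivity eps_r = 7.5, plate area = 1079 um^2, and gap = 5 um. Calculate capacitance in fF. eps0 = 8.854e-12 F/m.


Step 1: Convert area to m^2: A = 1079e-12 m^2
Step 2: Convert gap to m: d = 5e-6 m
Step 3: C = eps0 * eps_r * A / d
C = 8.854e-12 * 7.5 * 1079e-12 / 5e-6
Step 4: Convert to fF (multiply by 1e15).
C = 14.33 fF


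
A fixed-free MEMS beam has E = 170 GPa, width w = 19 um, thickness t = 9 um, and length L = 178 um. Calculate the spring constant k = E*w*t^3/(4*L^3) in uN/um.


Step 1: Convert E to consistent units (1 GPa = 1000 uN/um^2).
E = 170 GPa = 170000 uN/um^2
Step 2: Compute t^3 = 9^3 = 729
Step 3: Compute L^3 = 178^3 = 5639752
Step 4: k = 170000 * 19 * 729 / (4 * 5639752)
k = 104.3783 uN/um


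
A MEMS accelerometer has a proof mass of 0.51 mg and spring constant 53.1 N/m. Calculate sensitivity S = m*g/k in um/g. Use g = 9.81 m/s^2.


Step 1: Convert mass: m = 0.51 mg = 5.10e-07 kg
Step 2: S = m * g / k = 5.10e-07 * 9.81 / 53.1
Step 3: S = 9.42e-08 m/g
Step 4: Convert to um/g: S = 0.094 um/g


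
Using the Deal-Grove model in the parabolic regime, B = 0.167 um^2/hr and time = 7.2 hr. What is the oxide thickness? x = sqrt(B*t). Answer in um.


Step 1: Compute B*t = 0.167 * 7.2 = 1.2024
Step 2: x = sqrt(1.2024)
x = 1.097 um


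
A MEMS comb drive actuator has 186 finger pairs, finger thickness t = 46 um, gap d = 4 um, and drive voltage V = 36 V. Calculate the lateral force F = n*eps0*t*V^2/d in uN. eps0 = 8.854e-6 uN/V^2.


Step 1: Parameters: n=186, eps0=8.854e-6 uN/V^2, t=46 um, V=36 V, d=4 um
Step 2: V^2 = 1296
Step 3: F = 186 * 8.854e-6 * 46 * 1296 / 4
F = 24.545 uN


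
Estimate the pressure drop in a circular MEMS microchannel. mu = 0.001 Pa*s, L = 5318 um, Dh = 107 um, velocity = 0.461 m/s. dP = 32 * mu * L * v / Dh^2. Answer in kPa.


Step 1: Convert to SI: L = 5318e-6 m, Dh = 107e-6 m
Step 2: dP = 32 * 0.001 * 5318e-6 * 0.461 / (107e-6)^2
Step 3: dP = 6852.23 Pa
Step 4: Convert to kPa: dP = 6.85 kPa


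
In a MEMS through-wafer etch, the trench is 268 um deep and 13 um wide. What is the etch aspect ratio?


Step 1: AR = depth / width
Step 2: AR = 268 / 13
AR = 20.6


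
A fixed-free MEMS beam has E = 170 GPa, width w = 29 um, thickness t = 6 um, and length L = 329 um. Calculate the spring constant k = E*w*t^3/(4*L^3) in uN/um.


Step 1: Convert E to consistent units (1 GPa = 1000 uN/um^2).
E = 170 GPa = 170000 uN/um^2
Step 2: Compute t^3 = 6^3 = 216
Step 3: Compute L^3 = 329^3 = 35611289
Step 4: k = 170000 * 29 * 216 / (4 * 35611289)
k = 7.4757 uN/um


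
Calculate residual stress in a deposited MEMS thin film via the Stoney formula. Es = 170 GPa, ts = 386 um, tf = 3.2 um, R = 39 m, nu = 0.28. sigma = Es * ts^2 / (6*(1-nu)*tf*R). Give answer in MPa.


Step 1: Compute numerator: Es * ts^2 = 170 * 386^2 = 25329320 (GPa*um^2)
Step 2: Compute denominator (R in um): 6*(1-nu)*tf*R = 6*0.72*3.2*39e6 = 539136000.0 (um^2)
Step 3: sigma (GPa) = 25329320 / 539136000.0 = 4.6981e-02 GPa
Step 4: Convert to MPa (x1000): sigma = 47.0 MPa


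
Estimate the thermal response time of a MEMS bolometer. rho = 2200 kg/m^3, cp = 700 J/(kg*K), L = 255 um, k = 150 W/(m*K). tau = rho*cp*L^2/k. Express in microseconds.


Step 1: Convert L to m: L = 255e-6 m
Step 2: L^2 = (255e-6)^2 = 6.5025e-08 m^2
Step 3: tau = 2200 * 700 * 6.5025e-08 / 150 = 6.6759e-04 s
Step 4: Convert to microseconds (multiply by 1e6).
tau = 667.59 us


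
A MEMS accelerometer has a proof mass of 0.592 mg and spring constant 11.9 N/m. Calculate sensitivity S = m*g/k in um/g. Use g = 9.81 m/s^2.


Step 1: Convert mass: m = 0.592 mg = 5.92e-07 kg
Step 2: S = m * g / k = 5.92e-07 * 9.81 / 11.9
Step 3: S = 4.88e-07 m/g
Step 4: Convert to um/g: S = 0.488 um/g


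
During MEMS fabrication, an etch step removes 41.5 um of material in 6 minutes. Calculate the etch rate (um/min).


Step 1: Etch rate = depth / time
Step 2: rate = 41.5 / 6
rate = 6.917 um/min


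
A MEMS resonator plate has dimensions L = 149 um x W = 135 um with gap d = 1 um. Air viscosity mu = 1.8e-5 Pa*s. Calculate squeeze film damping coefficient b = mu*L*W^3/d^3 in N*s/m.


Step 1: Convert to SI.
L = 149e-6 m, W = 135e-6 m, d = 1e-6 m
Step 2: W^3 = (135e-6)^3 = 2.46e-12 m^3
Step 3: d^3 = (1e-6)^3 = 1.00e-18 m^3
Step 4: b = 1.8e-5 * 149e-6 * 2.46e-12 / 1.00e-18
b = 6.60e-03 N*s/m


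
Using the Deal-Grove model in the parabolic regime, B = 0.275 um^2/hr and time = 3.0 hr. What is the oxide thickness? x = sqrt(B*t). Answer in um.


Step 1: Compute B*t = 0.275 * 3.0 = 0.825
Step 2: x = sqrt(0.825)
x = 0.908 um


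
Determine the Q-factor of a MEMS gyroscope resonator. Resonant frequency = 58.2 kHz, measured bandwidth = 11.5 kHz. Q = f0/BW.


Step 1: Q = f0 / bandwidth
Step 2: Q = 58.2 / 11.5
Q = 5.1


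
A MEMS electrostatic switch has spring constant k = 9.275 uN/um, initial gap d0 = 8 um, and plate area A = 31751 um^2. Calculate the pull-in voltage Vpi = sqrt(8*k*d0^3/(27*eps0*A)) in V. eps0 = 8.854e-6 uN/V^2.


Step 1: Compute numerator: 8 * k * d0^3 = 8 * 9.275 * 8^3 = 37990.4
Step 2: Compute denominator: 27 * eps0 * A = 27 * 8.854e-6 * 31751 = 7.590331
Step 3: Vpi = sqrt(37990.4 / 7.590331)
Vpi = 70.75 V


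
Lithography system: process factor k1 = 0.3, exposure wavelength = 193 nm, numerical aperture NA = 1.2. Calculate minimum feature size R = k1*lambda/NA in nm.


Step 1: Identify values: k1 = 0.3, lambda = 193 nm, NA = 1.2
Step 2: R = k1 * lambda / NA
R = 0.3 * 193 / 1.2
R = 48.3 nm


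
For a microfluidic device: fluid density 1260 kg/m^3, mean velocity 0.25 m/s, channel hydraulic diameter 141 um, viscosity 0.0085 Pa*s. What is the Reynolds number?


Step 1: Convert Dh to meters: Dh = 141e-6 m
Step 2: Re = rho * v * Dh / mu
Re = 1260 * 0.25 * 141e-6 / 0.0085
Re = 5.225


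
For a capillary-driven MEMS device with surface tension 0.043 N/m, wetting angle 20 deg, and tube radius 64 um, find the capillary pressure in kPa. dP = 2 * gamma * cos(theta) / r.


Step 1: cos(20 deg) = 0.9397
Step 2: Convert r to m: r = 64e-6 m
Step 3: dP = 2 * 0.043 * 0.9397 / 64e-6 = 1262.7 Pa
Step 4: Convert Pa to kPa (divide by 1000).
dP = 1.26 kPa


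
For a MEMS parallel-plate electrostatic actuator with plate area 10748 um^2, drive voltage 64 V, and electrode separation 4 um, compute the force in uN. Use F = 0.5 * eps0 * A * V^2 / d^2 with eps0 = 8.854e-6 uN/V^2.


Step 1: Identify parameters.
eps0 = 8.854e-6 uN/V^2, A = 10748 um^2, V = 64 V, d = 4 um
Step 2: Compute V^2 = 64^2 = 4096
Step 3: Compute d^2 = 4^2 = 16
Step 4: F = 0.5 * 8.854e-6 * 10748 * 4096 / 16
F = 12.181 uN


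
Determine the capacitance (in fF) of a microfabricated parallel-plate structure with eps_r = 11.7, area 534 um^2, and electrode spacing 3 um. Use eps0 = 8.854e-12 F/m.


Step 1: Convert area to m^2: A = 534e-12 m^2
Step 2: Convert gap to m: d = 3e-6 m
Step 3: C = eps0 * eps_r * A / d
C = 8.854e-12 * 11.7 * 534e-12 / 3e-6
Step 4: Convert to fF (multiply by 1e15).
C = 18.44 fF


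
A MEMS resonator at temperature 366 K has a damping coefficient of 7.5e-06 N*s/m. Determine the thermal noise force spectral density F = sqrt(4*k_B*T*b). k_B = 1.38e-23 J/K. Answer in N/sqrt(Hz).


Step 1: Compute 4 * k_B * T * b
= 4 * 1.38e-23 * 366 * 7.5e-06
= 1.5152e-25 N^2/Hz
Step 2: F_noise = sqrt(1.5152e-25)
F_noise = 3.89e-13 N/sqrt(Hz)


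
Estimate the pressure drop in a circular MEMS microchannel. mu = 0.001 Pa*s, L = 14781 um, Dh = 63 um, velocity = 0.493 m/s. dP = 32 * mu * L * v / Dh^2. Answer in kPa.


Step 1: Convert to SI: L = 14781e-6 m, Dh = 63e-6 m
Step 2: dP = 32 * 0.001 * 14781e-6 * 0.493 / (63e-6)^2
Step 3: dP = 58751.59 Pa
Step 4: Convert to kPa: dP = 58.75 kPa


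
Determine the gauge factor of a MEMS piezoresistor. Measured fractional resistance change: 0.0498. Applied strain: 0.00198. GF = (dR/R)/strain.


Step 1: Identify values.
dR/R = 0.0498, strain = 0.00198
Step 2: GF = (dR/R) / strain = 0.0498 / 0.00198
GF = 25.2


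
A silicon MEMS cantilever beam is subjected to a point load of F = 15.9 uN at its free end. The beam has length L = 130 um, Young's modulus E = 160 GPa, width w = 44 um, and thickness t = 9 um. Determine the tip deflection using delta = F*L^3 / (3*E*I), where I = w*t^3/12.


Step 1: Calculate the second moment of area.
I = w * t^3 / 12 = 44 * 9^3 / 12 = 2673.0 um^4
Step 2: Convert E to consistent units (1 GPa = 1000 uN/um^2).
E = 160 GPa = 160000 uN/um^2
Step 3: Calculate tip deflection.
delta = F * L^3 / (3 * E * I)
delta = 15.9 * 130^3 / (3 * 160000 * 2673.0)
delta = 0.0272 um


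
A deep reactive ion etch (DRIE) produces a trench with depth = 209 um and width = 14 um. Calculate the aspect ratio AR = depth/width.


Step 1: AR = depth / width
Step 2: AR = 209 / 14
AR = 14.9


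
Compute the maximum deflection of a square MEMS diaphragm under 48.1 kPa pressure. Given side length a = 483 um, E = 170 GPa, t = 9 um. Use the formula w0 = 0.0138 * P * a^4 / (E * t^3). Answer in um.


Step 1: Convert pressure to compatible units (E is in GPa, so P in GPa).
P = 48.1 kPa = 48.1e-6 GPa
Step 2: Compute numerator: 0.0138 * P * a^4.
a^4 = 483^4 = 54423757521
numerator = 0.0138 * 48.1e-6 * 54423757521 = 3.61254e+04
Step 3: Compute denominator: E * t^3 = 170 * 9^3 = 123930
Step 4: w0 = numerator / denominator = 3.61254e+04 / 123930 = 0.2915 um


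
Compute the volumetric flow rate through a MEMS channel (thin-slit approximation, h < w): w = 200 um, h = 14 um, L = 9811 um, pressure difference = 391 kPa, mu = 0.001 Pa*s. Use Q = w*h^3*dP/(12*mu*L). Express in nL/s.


Step 1: Convert all dimensions to SI (meters).
w = 200e-6 m, h = 14e-6 m, L = 9811e-6 m, dP = 391e3 Pa
Step 2: Q = w * h^3 * dP / (12 * mu * L)
Q = 200e-6 * (14e-6)^3 * 391e3 / (12 * 0.001 * 9811e-6) = 1.82262087e-09 m^3/s
Step 3: Convert Q from m^3/s to nL/s (1 m^3 = 1e12 nL, so multiply by 1e12).
Q = 1822.621 nL/s


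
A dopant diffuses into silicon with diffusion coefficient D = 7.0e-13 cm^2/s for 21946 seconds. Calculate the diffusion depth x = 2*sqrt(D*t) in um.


Step 1: Compute D*t = 7.0e-13 * 21946 = 1.53622e-08 cm^2
Step 2: sqrt(D*t) = 1.23944e-04 cm
Step 3: x = 2 * 1.23944e-04 cm = 2.47888e-04 cm
Step 4: Convert to um (1 cm = 1e4 um): x = 2.479 um


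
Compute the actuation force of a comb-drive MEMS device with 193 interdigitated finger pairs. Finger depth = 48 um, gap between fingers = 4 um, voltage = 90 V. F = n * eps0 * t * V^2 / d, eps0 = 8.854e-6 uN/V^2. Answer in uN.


Step 1: Parameters: n=193, eps0=8.854e-6 uN/V^2, t=48 um, V=90 V, d=4 um
Step 2: V^2 = 8100
Step 3: F = 193 * 8.854e-6 * 48 * 8100 / 4
F = 166.097 uN


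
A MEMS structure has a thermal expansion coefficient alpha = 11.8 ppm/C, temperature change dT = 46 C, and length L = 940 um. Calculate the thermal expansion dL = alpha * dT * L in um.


Step 1: Convert CTE: alpha = 11.8 ppm/C = 11.8e-6 /C
Step 2: dL = 11.8e-6 * 46 * 940
dL = 0.5102 um


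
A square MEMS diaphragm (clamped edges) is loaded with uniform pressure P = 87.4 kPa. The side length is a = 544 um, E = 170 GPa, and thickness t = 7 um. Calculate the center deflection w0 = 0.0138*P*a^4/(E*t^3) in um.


Step 1: Convert pressure to compatible units (E is in GPa, so P in GPa).
P = 87.4 kPa = 87.4e-6 GPa
Step 2: Compute numerator: 0.0138 * P * a^4.
a^4 = 544^4 = 87578116096
numerator = 0.0138 * 87.4e-6 * 87578116096 = 1.056297e+05
Step 3: Compute denominator: E * t^3 = 170 * 7^3 = 58310
Step 4: w0 = numerator / denominator = 1.056297e+05 / 58310 = 1.8115 um


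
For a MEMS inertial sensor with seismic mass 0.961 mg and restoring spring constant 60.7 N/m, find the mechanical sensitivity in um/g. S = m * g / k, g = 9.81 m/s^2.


Step 1: Convert mass: m = 0.961 mg = 9.61e-07 kg
Step 2: S = m * g / k = 9.61e-07 * 9.81 / 60.7
Step 3: S = 1.55e-07 m/g
Step 4: Convert to um/g: S = 0.155 um/g


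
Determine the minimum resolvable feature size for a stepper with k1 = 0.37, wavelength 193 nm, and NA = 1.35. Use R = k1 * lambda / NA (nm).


Step 1: Identify values: k1 = 0.37, lambda = 193 nm, NA = 1.35
Step 2: R = k1 * lambda / NA
R = 0.37 * 193 / 1.35
R = 52.9 nm


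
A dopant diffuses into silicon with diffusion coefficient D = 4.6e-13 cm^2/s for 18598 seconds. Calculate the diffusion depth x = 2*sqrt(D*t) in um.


Step 1: Compute D*t = 4.6e-13 * 18598 = 8.55508e-09 cm^2
Step 2: sqrt(D*t) = 9.2494e-05 cm
Step 3: x = 2 * 9.2494e-05 cm = 1.84988e-04 cm
Step 4: Convert to um (1 cm = 1e4 um): x = 1.85 um


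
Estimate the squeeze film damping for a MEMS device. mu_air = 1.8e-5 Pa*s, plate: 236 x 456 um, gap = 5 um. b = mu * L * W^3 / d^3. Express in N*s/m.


Step 1: Convert to SI.
L = 236e-6 m, W = 456e-6 m, d = 5e-6 m
Step 2: W^3 = (456e-6)^3 = 9.48e-11 m^3
Step 3: d^3 = (5e-6)^3 = 1.25e-16 m^3
Step 4: b = 1.8e-5 * 236e-6 * 9.48e-11 / 1.25e-16
b = 3.22e-03 N*s/m
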